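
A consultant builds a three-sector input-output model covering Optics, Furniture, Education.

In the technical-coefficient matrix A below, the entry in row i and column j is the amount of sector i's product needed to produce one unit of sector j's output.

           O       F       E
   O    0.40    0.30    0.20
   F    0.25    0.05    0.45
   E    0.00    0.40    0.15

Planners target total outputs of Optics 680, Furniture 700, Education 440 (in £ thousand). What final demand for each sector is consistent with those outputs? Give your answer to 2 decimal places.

I − A =
  [   0.60    -0.30    -0.20]
  [  -0.25     0.95    -0.45]
  [   0.00    -0.40     0.85]
d = (I − A) x:
  d_O = (+0.60)·680 + (-0.30)·700 + (-0.20)·440 = 110.00
  d_F = (-0.25)·680 + (+0.95)·700 + (-0.45)·440 = 297.00
  d_E = (+0.00)·680 + (-0.40)·700 + (+0.85)·440 = 94.00

d_O = 110.00, d_F = 297.00, d_E = 94.00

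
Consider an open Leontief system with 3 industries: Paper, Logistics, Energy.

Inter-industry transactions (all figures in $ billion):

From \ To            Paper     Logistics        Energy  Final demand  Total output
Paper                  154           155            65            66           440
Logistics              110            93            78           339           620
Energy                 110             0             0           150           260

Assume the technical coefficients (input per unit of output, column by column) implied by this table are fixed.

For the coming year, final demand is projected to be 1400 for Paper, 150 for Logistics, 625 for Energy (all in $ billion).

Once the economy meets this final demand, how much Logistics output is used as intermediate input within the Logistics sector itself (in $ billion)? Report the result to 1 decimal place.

Technical coefficients a_ij = z_ij / X_j:
  a_11 = 154/440 = 0.35, a_21 = 110/440 = 0.25, a_31 = 110/440 = 0.25
  a_12 = 155/620 = 0.25, a_22 = 93/620 = 0.15, a_32 = 0/620 = 0.00
  a_13 = 65/260 = 0.25, a_23 = 78/260 = 0.30, a_33 = 0/260 = 0.00
I − A =
  [   0.65    -0.25    -0.25]
  [  -0.25     0.85    -0.30]
  [  -0.25     0.00     1.00]
Cofactors of I−A, C_ij = (−1)^(i+j)·(minor ij) (rows/columns in the sector order above):
  C_11 = (0.85)(1.00) − (-0.30)(0.00) = 0.8500
  C_12 = −[(-0.25)(1.00) − (-0.30)(-0.25)] = 0.3250
  C_13 = (-0.25)(0.00) − (0.85)(-0.25) = 0.2125
  C_21 = −[(-0.25)(1.00) − (-0.25)(0.00)] = 0.2500
  C_22 = (0.65)(1.00) − (-0.25)(-0.25) = 0.5875
  C_23 = −[(0.65)(0.00) − (-0.25)(-0.25)] = 0.0625
  C_31 = (-0.25)(-0.30) − (-0.25)(0.85) = 0.2875
  C_32 = −[(0.65)(-0.30) − (-0.25)(-0.25)] = 0.2575
  C_33 = (0.65)(0.85) − (-0.25)(-0.25) = 0.4900
det(I−A) = Σ_j (I−A)_1j·C_1j = (0.65)(0.8500) + (-0.25)(0.3250) + (-0.25)(0.2125) = 0.418125
adj(I−A) = Cᵀ =
  [ 0.8500   0.2500   0.2875]
  [ 0.3250   0.5875   0.2575]
  [ 0.2125   0.0625   0.4900]
(I − A)⁻¹ = adj(I−A) / det(I−A) ≈
  [   2.0329     0.5979     0.6876]
  [   0.7773     1.4051     0.6158]
  [   0.5082     0.1495     1.1719]
First solve x = (I − A)⁻¹ d = adj(I−A)·d / det(I−A); in particular x_2 = (0.3250·1400 + 0.5875·150 + 0.2575·625) / 0.418125 = 704.0625 / 0.418125 ≈ 1683.857.
Intermediate flow from 2 to 2: z_22 = a_22 · x_2 = 0.15 × 704.0625 / 0.418125 = 105.609375 / 0.418125 ≈ 252.6.

z_22 = 252.6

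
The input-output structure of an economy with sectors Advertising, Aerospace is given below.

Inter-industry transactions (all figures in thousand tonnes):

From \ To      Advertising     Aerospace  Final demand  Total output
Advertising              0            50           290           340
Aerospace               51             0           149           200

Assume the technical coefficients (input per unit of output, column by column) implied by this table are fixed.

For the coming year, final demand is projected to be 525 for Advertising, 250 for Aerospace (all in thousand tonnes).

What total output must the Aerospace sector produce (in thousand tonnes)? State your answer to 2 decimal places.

Technical coefficients a_ij = z_ij / X_j:
  a_11 = 0/340 = 0.00, a_21 = 51/340 = 0.15
  a_12 = 50/200 = 0.25, a_22 = 0/200 = 0.00
I − A =
  [   1.00    -0.25]
  [  -0.15     1.00]
det(I−A) = (1.00)(1.00) − (-0.25)(-0.15) = 0.9625
adj(I−A) = [[1.00, 0.25], [0.15, 1.00]]
(I − A)⁻¹ = adj(I−A) / det(I−A) ≈
  [   1.0390     0.2597]
  [   0.1558     1.0390]
x = (I − A)⁻¹ d = adj(I−A)·d / det(I−A), with det(I−A) = 0.9625:
  x_1 = (1.00·525 + 0.25·250) / 0.9625 = 587.50 / 0.9625 ≈ 610.39
  x_2 = (0.15·525 + 1.00·250) / 0.9625 = 328.75 / 0.9625 ≈ 341.56

x_2 = 341.56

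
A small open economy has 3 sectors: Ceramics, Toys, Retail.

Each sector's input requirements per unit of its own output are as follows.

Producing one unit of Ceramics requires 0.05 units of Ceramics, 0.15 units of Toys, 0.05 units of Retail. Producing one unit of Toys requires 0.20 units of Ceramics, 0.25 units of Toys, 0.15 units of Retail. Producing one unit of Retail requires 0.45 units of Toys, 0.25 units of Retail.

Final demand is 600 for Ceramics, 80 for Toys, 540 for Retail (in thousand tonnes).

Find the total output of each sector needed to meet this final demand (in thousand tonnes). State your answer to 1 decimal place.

I − A =
  [   0.95    -0.20     0.00]
  [  -0.15     0.75    -0.45]
  [  -0.05    -0.15     0.75]
Cofactors of I−A, C_ij = (−1)^(i+j)·(minor ij) (rows/columns in the sector order above):
  C_11 = (0.75)(0.75) − (-0.45)(-0.15) = 0.4950
  C_12 = −[(-0.15)(0.75) − (-0.45)(-0.05)] = 0.1350
  C_13 = (-0.15)(-0.15) − (0.75)(-0.05) = 0.0600
  C_21 = −[(-0.20)(0.75) − (0.00)(-0.15)] = 0.1500
  C_22 = (0.95)(0.75) − (0.00)(-0.05) = 0.7125
  C_23 = −[(0.95)(-0.15) − (-0.20)(-0.05)] = 0.1525
  C_31 = (-0.20)(-0.45) − (0.00)(0.75) = 0.0900
  C_32 = −[(0.95)(-0.45) − (0.00)(-0.15)] = 0.4275
  C_33 = (0.95)(0.75) − (-0.20)(-0.15) = 0.6825
det(I−A) = Σ_j (I−A)_1j·C_1j = (0.95)(0.4950) + (-0.20)(0.1350) + (0.00)(0.0600) = 0.44325
adj(I−A) = Cᵀ =
  [ 0.4950   0.1500   0.0900]
  [ 0.1350   0.7125   0.4275]
  [ 0.0600   0.1525   0.6825]
(I − A)⁻¹ = adj(I−A) / det(I−A) ≈
  [   1.1168     0.3384     0.2030]
  [   0.3046     1.6074     0.9645]
  [   0.1354     0.3440     1.5398]
x = (I − A)⁻¹ d = adj(I−A)·d / det(I−A), with det(I−A) = 0.44325:
  x_1 = (0.4950·600 + 0.1500·80 + 0.0900·540) / 0.44325 = 357.60 / 0.44325 ≈ 806.8
  x_2 = (0.1350·600 + 0.7125·80 + 0.4275·540) / 0.44325 = 368.85 / 0.44325 ≈ 832.1
  x_3 = (0.0600·600 + 0.1525·80 + 0.6825·540) / 0.44325 = 416.75 / 0.44325 ≈ 940.2

x_1 = 806.8, x_2 = 832.1, x_3 = 940.2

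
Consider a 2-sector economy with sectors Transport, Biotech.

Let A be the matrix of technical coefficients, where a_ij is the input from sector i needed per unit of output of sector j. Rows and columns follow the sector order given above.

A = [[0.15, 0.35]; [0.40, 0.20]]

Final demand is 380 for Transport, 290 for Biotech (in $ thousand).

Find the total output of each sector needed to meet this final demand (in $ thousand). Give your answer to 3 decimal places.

x_1 = 750.926, x_2 = 737.963

I − A =
  [   0.85    -0.35]
  [  -0.40     0.80]
det(I−A) = (0.85)(0.80) − (-0.35)(-0.40) = 0.5400
adj(I−A) = [[0.80, 0.35], [0.40, 0.85]]
(I − A)⁻¹ = adj(I−A) / det(I−A) ≈
  [   1.4815     0.6481]
  [   0.7407     1.5741]
x = (I − A)⁻¹ d = adj(I−A)·d / det(I−A), with det(I−A) = 0.5400:
  x_1 = (0.80·380 + 0.35·290) / 0.5400 = 405.50 / 0.5400 ≈ 750.926
  x_2 = (0.40·380 + 0.85·290) / 0.5400 = 398.50 / 0.5400 ≈ 737.963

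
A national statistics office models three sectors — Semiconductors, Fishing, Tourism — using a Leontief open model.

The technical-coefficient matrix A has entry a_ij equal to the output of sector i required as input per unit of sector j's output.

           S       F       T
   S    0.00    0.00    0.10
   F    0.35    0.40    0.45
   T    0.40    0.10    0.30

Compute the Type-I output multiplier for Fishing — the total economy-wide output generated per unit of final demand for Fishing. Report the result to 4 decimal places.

m_F = 2.2158

I − A =
  [   1.00     0.00    -0.10]
  [  -0.35     0.60    -0.45]
  [  -0.40    -0.10     0.70]
Cofactors of I−A, C_ij = (−1)^(i+j)·(minor ij) (rows/columns in the sector order above):
  C_11 = (0.60)(0.70) − (-0.45)(-0.10) = 0.3750
  C_12 = −[(-0.35)(0.70) − (-0.45)(-0.40)] = 0.4250
  C_13 = (-0.35)(-0.10) − (0.60)(-0.40) = 0.2750
  C_21 = −[(0.00)(0.70) − (-0.10)(-0.10)] = 0.0100
  C_22 = (1.00)(0.70) − (-0.10)(-0.40) = 0.6600
  C_23 = −[(1.00)(-0.10) − (0.00)(-0.40)] = 0.1000
  C_31 = (0.00)(-0.45) − (-0.10)(0.60) = 0.0600
  C_32 = −[(1.00)(-0.45) − (-0.10)(-0.35)] = 0.4850
  C_33 = (1.00)(0.60) − (0.00)(-0.35) = 0.6000
det(I−A) = Σ_j (I−A)_1j·C_1j = (1.00)(0.3750) + (0.00)(0.4250) + (-0.10)(0.2750) = 0.3475
adj(I−A) = Cᵀ =
  [ 0.3750   0.0100   0.0600]
  [ 0.4250   0.6600   0.4850]
  [ 0.2750   0.1000   0.6000]
(I − A)⁻¹ = adj(I−A) / det(I−A) ≈
  [   1.07914     0.02878     0.17266]
  [   1.22302     1.89928     1.39568]
  [   0.79137     0.28777     1.72662]
The output multiplier for sector j is the column-j sum of the Leontief inverse (I − A)⁻¹ = adj(I−A) / det(I−A).
Column F of adj(I−A): (0.0100, 0.6600, 0.1000); det(I−A) = 0.3475.
m_F = (0.0100 + 0.6600 + 0.1000) / 0.3475 = 0.77 / 0.3475 ≈ 2.2158.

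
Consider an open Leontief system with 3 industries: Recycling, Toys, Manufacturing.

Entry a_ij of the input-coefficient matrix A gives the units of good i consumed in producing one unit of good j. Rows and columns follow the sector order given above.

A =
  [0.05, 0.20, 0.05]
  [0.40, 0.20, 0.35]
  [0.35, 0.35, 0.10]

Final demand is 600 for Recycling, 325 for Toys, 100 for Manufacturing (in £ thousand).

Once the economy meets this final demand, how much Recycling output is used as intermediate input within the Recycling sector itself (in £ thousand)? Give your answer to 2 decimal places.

I − A =
  [   0.95    -0.20    -0.05]
  [  -0.40     0.80    -0.35]
  [  -0.35    -0.35     0.90]
Cofactors of I−A, C_ij = (−1)^(i+j)·(minor ij) (rows/columns in the sector order above):
  C_11 = (0.80)(0.90) − (-0.35)(-0.35) = 0.5975
  C_12 = −[(-0.40)(0.90) − (-0.35)(-0.35)] = 0.4825
  C_13 = (-0.40)(-0.35) − (0.80)(-0.35) = 0.4200
  C_21 = −[(-0.20)(0.90) − (-0.05)(-0.35)] = 0.1975
  C_22 = (0.95)(0.90) − (-0.05)(-0.35) = 0.8375
  C_23 = −[(0.95)(-0.35) − (-0.20)(-0.35)] = 0.4025
  C_31 = (-0.20)(-0.35) − (-0.05)(0.80) = 0.1100
  C_32 = −[(0.95)(-0.35) − (-0.05)(-0.40)] = 0.3525
  C_33 = (0.95)(0.80) − (-0.20)(-0.40) = 0.6800
det(I−A) = Σ_j (I−A)_1j·C_1j = (0.95)(0.5975) + (-0.20)(0.4825) + (-0.05)(0.4200) = 0.450125
adj(I−A) = Cᵀ =
  [ 0.5975   0.1975   0.1100]
  [ 0.4825   0.8375   0.3525]
  [ 0.4200   0.4025   0.6800]
(I − A)⁻¹ = adj(I−A) / det(I−A) ≈
  [   1.3274     0.4388     0.2444]
  [   1.0719     1.8606     0.7831]
  [   0.9331     0.8942     1.5107]
First solve x = (I − A)⁻¹ d = adj(I−A)·d / det(I−A); in particular x_R = (0.5975·600 + 0.1975·325 + 0.1100·100) / 0.450125 = 433.6875 / 0.450125 ≈ 963.4824.
Intermediate flow from R to R: z_RR = a_RR · x_R = 0.05 × 433.6875 / 0.450125 = 21.684375 / 0.450125 ≈ 48.17.

z_RR = 48.17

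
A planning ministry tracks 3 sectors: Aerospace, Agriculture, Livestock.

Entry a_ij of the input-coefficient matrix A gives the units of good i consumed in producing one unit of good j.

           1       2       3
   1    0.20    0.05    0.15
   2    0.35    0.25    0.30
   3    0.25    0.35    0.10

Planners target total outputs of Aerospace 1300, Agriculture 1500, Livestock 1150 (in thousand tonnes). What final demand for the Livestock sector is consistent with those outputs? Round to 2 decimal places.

d_3 = 185.00

I − A =
  [   0.80    -0.05    -0.15]
  [  -0.35     0.75    -0.30]
  [  -0.25    -0.35     0.90]
d = (I − A) x:
  d_1 = (+0.80)·1300 + (-0.05)·1500 + (-0.15)·1150 = 792.50
  d_2 = (-0.35)·1300 + (+0.75)·1500 + (-0.30)·1150 = 325.00
  d_3 = (-0.25)·1300 + (-0.35)·1500 + (+0.90)·1150 = 185.00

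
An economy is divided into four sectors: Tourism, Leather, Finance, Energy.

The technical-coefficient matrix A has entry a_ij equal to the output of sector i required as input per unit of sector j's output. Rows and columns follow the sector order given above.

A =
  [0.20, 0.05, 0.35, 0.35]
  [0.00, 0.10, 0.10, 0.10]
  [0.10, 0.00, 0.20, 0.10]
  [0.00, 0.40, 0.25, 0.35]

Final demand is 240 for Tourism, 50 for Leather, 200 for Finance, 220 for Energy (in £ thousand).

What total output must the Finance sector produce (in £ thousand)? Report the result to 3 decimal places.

I − A =
  [   0.80    -0.05    -0.35    -0.35]
  [   0.00     0.90    -0.10    -0.10]
  [  -0.10     0.00     0.80    -0.10]
  [   0.00    -0.40    -0.25     0.65]
Compute the cofactors C_ij = (−1)^(i+j)·(3×3 minor ij) of I−A; the adjugate is their transpose:
adj(I−A) = Cᵀ =
  [ 0.40950   0.15075   0.28800   0.28800]
  [ 0.00900   0.36450   0.07200   0.07200]
  [ 0.05450   0.04925   0.43600   0.10400]
  [ 0.02650   0.24325   0.21200   0.54400]
det(I−A) = Σ_j (I−A)_1j·C_1j = (0.80)(0.40950) + (-0.05)(0.00900) + (-0.35)(0.05450) + (-0.35)(0.02650) = 0.2988
(I − A)⁻¹ = adj(I−A) / det(I−A) ≈
  [   1.3705     0.5045     0.9639     0.9639]
  [   0.0301     1.2199     0.2410     0.2410]
  [   0.1824     0.1648     1.4592     0.3481]
  [   0.0887     0.8141     0.7095     1.8206]
x = (I − A)⁻¹ d = adj(I−A)·d / det(I−A), with det(I−A) = 0.2988:
  x_1 = (0.40950·240 + 0.15075·50 + 0.28800·200 + 0.28800·220) / 0.2988 = 226.7775 / 0.2988 ≈ 758.961
  x_2 = (0.00900·240 + 0.36450·50 + 0.07200·200 + 0.07200·220) / 0.2988 = 50.625 / 0.2988 ≈ 169.428
  x_3 = (0.05450·240 + 0.04925·50 + 0.43600·200 + 0.10400·220) / 0.2988 = 125.6225 / 0.2988 ≈ 420.423
  x_4 = (0.02650·240 + 0.24325·50 + 0.21200·200 + 0.54400·220) / 0.2988 = 180.6025 / 0.2988 ≈ 604.426

x_3 = 420.423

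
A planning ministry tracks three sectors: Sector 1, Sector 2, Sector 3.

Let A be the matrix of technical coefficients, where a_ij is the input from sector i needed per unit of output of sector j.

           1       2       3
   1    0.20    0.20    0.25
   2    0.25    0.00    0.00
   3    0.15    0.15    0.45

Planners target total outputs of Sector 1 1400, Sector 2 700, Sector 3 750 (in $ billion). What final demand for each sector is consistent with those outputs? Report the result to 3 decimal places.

I − A =
  [   0.80    -0.20    -0.25]
  [  -0.25     1.00     0.00]
  [  -0.15    -0.15     0.55]
d = (I − A) x:
  d_1 = (+0.80)·1400 + (-0.20)·700 + (-0.25)·750 = 792.500
  d_2 = (-0.25)·1400 + (+1.00)·700 + (+0.00)·750 = 350.000
  d_3 = (-0.15)·1400 + (-0.15)·700 + (+0.55)·750 = 97.500

d_1 = 792.500, d_2 = 350.000, d_3 = 97.500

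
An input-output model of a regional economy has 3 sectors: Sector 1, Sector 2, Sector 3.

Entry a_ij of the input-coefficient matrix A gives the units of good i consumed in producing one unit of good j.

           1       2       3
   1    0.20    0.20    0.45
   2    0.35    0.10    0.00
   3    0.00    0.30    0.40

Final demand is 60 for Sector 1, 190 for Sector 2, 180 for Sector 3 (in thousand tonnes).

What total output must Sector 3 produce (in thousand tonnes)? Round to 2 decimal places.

I − A =
  [   0.80    -0.20    -0.45]
  [  -0.35     0.90     0.00]
  [   0.00    -0.30     0.60]
Cofactors of I−A, C_ij = (−1)^(i+j)·(minor ij) (rows/columns in the sector order above):
  C_11 = (0.90)(0.60) − (0.00)(-0.30) = 0.5400
  C_12 = −[(-0.35)(0.60) − (0.00)(0.00)] = 0.2100
  C_13 = (-0.35)(-0.30) − (0.90)(0.00) = 0.1050
  C_21 = −[(-0.20)(0.60) − (-0.45)(-0.30)] = 0.2550
  C_22 = (0.80)(0.60) − (-0.45)(0.00) = 0.4800
  C_23 = −[(0.80)(-0.30) − (-0.20)(0.00)] = 0.2400
  C_31 = (-0.20)(0.00) − (-0.45)(0.90) = 0.4050
  C_32 = −[(0.80)(0.00) − (-0.45)(-0.35)] = 0.1575
  C_33 = (0.80)(0.90) − (-0.20)(-0.35) = 0.6500
det(I−A) = Σ_j (I−A)_1j·C_1j = (0.80)(0.5400) + (-0.20)(0.2100) + (-0.45)(0.1050) = 0.34275
adj(I−A) = Cᵀ =
  [ 0.5400   0.2550   0.4050]
  [ 0.2100   0.4800   0.1575]
  [ 0.1050   0.2400   0.6500]
(I − A)⁻¹ = adj(I−A) / det(I−A) ≈
  [   1.5755     0.7440     1.1816]
  [   0.6127     1.4004     0.4595]
  [   0.3063     0.7002     1.8964]
x = (I − A)⁻¹ d = adj(I−A)·d / det(I−A), with det(I−A) = 0.34275:
  x_1 = (0.5400·60 + 0.2550·190 + 0.4050·180) / 0.34275 = 153.75 / 0.34275 ≈ 448.58
  x_2 = (0.2100·60 + 0.4800·190 + 0.1575·180) / 0.34275 = 132.15 / 0.34275 ≈ 385.56
  x_3 = (0.1050·60 + 0.2400·190 + 0.6500·180) / 0.34275 = 168.90 / 0.34275 ≈ 492.78

x_3 = 492.78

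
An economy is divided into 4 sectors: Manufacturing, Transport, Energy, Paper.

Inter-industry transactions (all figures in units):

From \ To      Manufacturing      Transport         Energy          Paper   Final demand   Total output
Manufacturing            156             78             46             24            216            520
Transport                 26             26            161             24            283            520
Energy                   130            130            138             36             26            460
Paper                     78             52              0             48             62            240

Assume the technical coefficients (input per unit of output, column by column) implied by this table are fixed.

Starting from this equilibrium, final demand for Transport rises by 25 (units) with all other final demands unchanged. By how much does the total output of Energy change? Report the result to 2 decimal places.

Δx_E = 17.22

Technical coefficients a_ij = z_ij / X_j:
  a_MM = 156/520 = 0.30, a_TM = 26/520 = 0.05, a_EM = 130/520 = 0.25, a_PM = 78/520 = 0.15
  a_MT = 78/520 = 0.15, a_TT = 26/520 = 0.05, a_ET = 130/520 = 0.25, a_PT = 52/520 = 0.10
  a_ME = 46/460 = 0.10, a_TE = 161/460 = 0.35, a_EE = 138/460 = 0.30, a_PE = 0/460 = 0.00
  a_MP = 24/240 = 0.10, a_TP = 24/240 = 0.10, a_EP = 36/240 = 0.15, a_PP = 48/240 = 0.20
I − A =
  [   0.70    -0.15    -0.10    -0.10]
  [  -0.05     0.95    -0.35    -0.10]
  [  -0.25    -0.25     0.70    -0.15]
  [  -0.15    -0.10     0.00     0.80]
Compute the cofactors C_ij = (−1)^(i+j)·(3×3 minor ij) of I−A; the adjugate is their transpose:
adj(I−A) = Cᵀ =
  [ 0.449750   0.112500   0.120500   0.092875]
  [ 0.116375   0.359250   0.196250   0.096250]
  [ 0.223375   0.182625   0.502000   0.144875]
  [ 0.098875   0.066000   0.047125   0.360875]
det(I−A) = Σ_j (I−A)_1j·C_1j = (0.70)(0.449750) + (-0.15)(0.116375) + (-0.10)(0.223375) + (-0.10)(0.098875) = 0.26514375
(I − A)⁻¹ = adj(I−A) / det(I−A) ≈
  [   1.6962     0.4243     0.4545     0.3503]
  [   0.4389     1.3549     0.7402     0.3630]
  [   0.8425     0.6888     1.8933     0.5464]
  [   0.3729     0.2489     0.1777     1.3611]
Δx = (I − A)⁻¹ Δd with Δd having +25 in the Transport component and 0 elsewhere.
So Δx_E = L_ET · (+25), where L_ET = adj(I−A)_ET / det(I−A) = 0.182625 / 0.26514375.
Δx_E = 0.182625 × (+25) / 0.26514375 = 4.565625 / 0.26514375 ≈ 17.22.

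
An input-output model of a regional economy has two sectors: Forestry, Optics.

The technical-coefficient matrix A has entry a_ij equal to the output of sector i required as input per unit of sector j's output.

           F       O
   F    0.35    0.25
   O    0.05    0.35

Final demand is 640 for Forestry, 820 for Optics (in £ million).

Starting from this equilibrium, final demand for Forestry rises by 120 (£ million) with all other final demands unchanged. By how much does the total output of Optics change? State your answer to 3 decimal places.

Δx_O = 14.634

I − A =
  [   0.65    -0.25]
  [  -0.05     0.65]
det(I−A) = (0.65)(0.65) − (-0.25)(-0.05) = 0.4100
adj(I−A) = [[0.65, 0.25], [0.05, 0.65]]
(I − A)⁻¹ = adj(I−A) / det(I−A) ≈
  [   1.5854     0.6098]
  [   0.1220     1.5854]
Δx = (I − A)⁻¹ Δd with Δd having +120 in the Forestry component and 0 elsewhere.
So Δx_O = L_OF · (+120), where L_OF = adj(I−A)_OF / det(I−A) = 0.05 / 0.4100.
Δx_O = 0.05 × (+120) / 0.4100 = 6.00 / 0.4100 ≈ 14.634.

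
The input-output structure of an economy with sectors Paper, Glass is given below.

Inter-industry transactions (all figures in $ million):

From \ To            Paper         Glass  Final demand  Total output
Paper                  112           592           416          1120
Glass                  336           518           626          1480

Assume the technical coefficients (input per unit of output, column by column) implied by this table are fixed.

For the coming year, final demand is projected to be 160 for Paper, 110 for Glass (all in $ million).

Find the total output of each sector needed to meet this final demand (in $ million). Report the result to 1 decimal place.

x_1 = 318.3, x_2 = 316.1

Technical coefficients a_ij = z_ij / X_j:
  a_11 = 112/1120 = 0.10, a_21 = 336/1120 = 0.30
  a_12 = 592/1480 = 0.40, a_22 = 518/1480 = 0.35
I − A =
  [   0.90    -0.40]
  [  -0.30     0.65]
det(I−A) = (0.90)(0.65) − (-0.40)(-0.30) = 0.4650
adj(I−A) = [[0.65, 0.40], [0.30, 0.90]]
(I − A)⁻¹ = adj(I−A) / det(I−A) ≈
  [   1.3978     0.8602]
  [   0.6452     1.9355]
x = (I − A)⁻¹ d = adj(I−A)·d / det(I−A), with det(I−A) = 0.4650:
  x_1 = (0.65·160 + 0.40·110) / 0.4650 = 148.00 / 0.4650 ≈ 318.3
  x_2 = (0.30·160 + 0.90·110) / 0.4650 = 147.00 / 0.4650 ≈ 316.1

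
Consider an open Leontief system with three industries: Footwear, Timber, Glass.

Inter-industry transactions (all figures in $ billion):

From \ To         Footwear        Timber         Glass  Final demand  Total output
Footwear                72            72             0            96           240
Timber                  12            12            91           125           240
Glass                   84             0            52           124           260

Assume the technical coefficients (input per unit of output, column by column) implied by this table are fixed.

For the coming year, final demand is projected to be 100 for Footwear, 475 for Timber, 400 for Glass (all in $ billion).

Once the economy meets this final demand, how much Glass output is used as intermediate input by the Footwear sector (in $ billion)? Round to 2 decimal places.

z_31 = 168.03

Technical coefficients a_ij = z_ij / X_j:
  a_11 = 72/240 = 0.30, a_21 = 12/240 = 0.05, a_31 = 84/240 = 0.35
  a_12 = 72/240 = 0.30, a_22 = 12/240 = 0.05, a_32 = 0/240 = 0.00
  a_13 = 0/260 = 0.00, a_23 = 91/260 = 0.35, a_33 = 52/260 = 0.20
I − A =
  [   0.70    -0.30     0.00]
  [  -0.05     0.95    -0.35]
  [  -0.35     0.00     0.80]
Cofactors of I−A, C_ij = (−1)^(i+j)·(minor ij) (rows/columns in the sector order above):
  C_11 = (0.95)(0.80) − (-0.35)(0.00) = 0.7600
  C_12 = −[(-0.05)(0.80) − (-0.35)(-0.35)] = 0.1625
  C_13 = (-0.05)(0.00) − (0.95)(-0.35) = 0.3325
  C_21 = −[(-0.30)(0.80) − (0.00)(0.00)] = 0.2400
  C_22 = (0.70)(0.80) − (0.00)(-0.35) = 0.5600
  C_23 = −[(0.70)(0.00) − (-0.30)(-0.35)] = 0.1050
  C_31 = (-0.30)(-0.35) − (0.00)(0.95) = 0.1050
  C_32 = −[(0.70)(-0.35) − (0.00)(-0.05)] = 0.2450
  C_33 = (0.70)(0.95) − (-0.30)(-0.05) = 0.6500
det(I−A) = Σ_j (I−A)_1j·C_1j = (0.70)(0.7600) + (-0.30)(0.1625) + (0.00)(0.3325) = 0.48325
adj(I−A) = Cᵀ =
  [ 0.7600   0.2400   0.1050]
  [ 0.1625   0.5600   0.2450]
  [ 0.3325   0.1050   0.6500]
(I − A)⁻¹ = adj(I−A) / det(I−A) ≈
  [   1.5727     0.4966     0.2173]
  [   0.3363     1.1588     0.5070]
  [   0.6880     0.2173     1.3451]
First solve x = (I − A)⁻¹ d = adj(I−A)·d / det(I−A); in particular x_1 = (0.7600·100 + 0.2400·475 + 0.1050·400) / 0.48325 = 232.00 / 0.48325 ≈ 480.0828.
Intermediate flow from 3 to 1: z_31 = a_31 · x_1 = 0.35 × 232.00 / 0.48325 = 81.20 / 0.48325 ≈ 168.03.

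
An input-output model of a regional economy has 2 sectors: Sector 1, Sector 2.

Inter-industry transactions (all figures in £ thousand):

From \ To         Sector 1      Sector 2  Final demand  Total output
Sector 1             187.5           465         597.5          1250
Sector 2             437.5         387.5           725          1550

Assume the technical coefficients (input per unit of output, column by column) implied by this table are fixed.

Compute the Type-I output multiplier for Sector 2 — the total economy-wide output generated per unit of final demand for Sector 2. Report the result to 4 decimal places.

Technical coefficients a_ij = z_ij / X_j:
  a_11 = 187.5/1250 = 0.15, a_21 = 437.5/1250 = 0.35
  a_12 = 465/1550 = 0.30, a_22 = 387.5/1550 = 0.25
I − A =
  [   0.85    -0.30]
  [  -0.35     0.75]
det(I−A) = (0.85)(0.75) − (-0.30)(-0.35) = 0.5325
adj(I−A) = [[0.75, 0.30], [0.35, 0.85]]
(I − A)⁻¹ = adj(I−A) / det(I−A) ≈
  [   1.40845     0.56338]
  [   0.65728     1.59624]
The output multiplier for sector j is the column-j sum of the Leontief inverse (I − A)⁻¹ = adj(I−A) / det(I−A).
Column 2 of adj(I−A): (0.30, 0.85); det(I−A) = 0.5325.
m_2 = (0.30 + 0.85) / 0.5325 = 1.15 / 0.5325 ≈ 2.1596.

m_2 = 2.1596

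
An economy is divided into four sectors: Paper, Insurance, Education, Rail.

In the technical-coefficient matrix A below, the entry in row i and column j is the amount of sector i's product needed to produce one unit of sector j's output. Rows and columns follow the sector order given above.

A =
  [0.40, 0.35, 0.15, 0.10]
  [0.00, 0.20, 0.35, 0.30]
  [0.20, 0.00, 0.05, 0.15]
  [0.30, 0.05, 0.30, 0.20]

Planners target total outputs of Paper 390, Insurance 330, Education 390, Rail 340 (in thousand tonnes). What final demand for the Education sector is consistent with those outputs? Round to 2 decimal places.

I − A =
  [   0.60    -0.35    -0.15    -0.10]
  [   0.00     0.80    -0.35    -0.30]
  [  -0.20     0.00     0.95    -0.15]
  [  -0.30    -0.05    -0.30     0.80]
d = (I − A) x:
  d_1 = (+0.60)·390 + (-0.35)·330 + (-0.15)·390 + (-0.10)·340 = 26.00
  d_2 = (+0.00)·390 + (+0.80)·330 + (-0.35)·390 + (-0.30)·340 = 25.50
  d_3 = (-0.20)·390 + (+0.00)·330 + (+0.95)·390 + (-0.15)·340 = 241.50
  d_4 = (-0.30)·390 + (-0.05)·330 + (-0.30)·390 + (+0.80)·340 = 21.50

d_3 = 241.50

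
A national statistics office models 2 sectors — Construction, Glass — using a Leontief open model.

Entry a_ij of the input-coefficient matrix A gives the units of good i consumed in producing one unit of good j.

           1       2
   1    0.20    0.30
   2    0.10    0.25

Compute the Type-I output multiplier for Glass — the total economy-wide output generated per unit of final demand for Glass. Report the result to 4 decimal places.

I − A =
  [   0.80    -0.30]
  [  -0.10     0.75]
det(I−A) = (0.80)(0.75) − (-0.30)(-0.10) = 0.5700
adj(I−A) = [[0.75, 0.30], [0.10, 0.80]]
(I − A)⁻¹ = adj(I−A) / det(I−A) ≈
  [   1.31579     0.52632]
  [   0.17544     1.40351]
The output multiplier for sector j is the column-j sum of the Leontief inverse (I − A)⁻¹ = adj(I−A) / det(I−A).
Column 2 of adj(I−A): (0.30, 0.80); det(I−A) = 0.5700.
m_2 = (0.30 + 0.80) / 0.5700 = 1.10 / 0.5700 ≈ 1.9298.

m_2 = 1.9298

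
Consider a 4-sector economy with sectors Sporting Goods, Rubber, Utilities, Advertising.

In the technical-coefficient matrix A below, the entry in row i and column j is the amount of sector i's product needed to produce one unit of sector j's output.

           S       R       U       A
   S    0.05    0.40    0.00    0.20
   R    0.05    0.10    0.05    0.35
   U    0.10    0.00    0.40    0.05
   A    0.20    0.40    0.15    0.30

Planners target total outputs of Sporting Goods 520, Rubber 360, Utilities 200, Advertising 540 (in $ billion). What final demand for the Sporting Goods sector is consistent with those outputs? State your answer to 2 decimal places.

d_S = 242.00

I − A =
  [   0.95    -0.40     0.00    -0.20]
  [  -0.05     0.90    -0.05    -0.35]
  [  -0.10     0.00     0.60    -0.05]
  [  -0.20    -0.40    -0.15     0.70]
d = (I − A) x:
  d_S = (+0.95)·520 + (-0.40)·360 + (+0.00)·200 + (-0.20)·540 = 242.00
  d_R = (-0.05)·520 + (+0.90)·360 + (-0.05)·200 + (-0.35)·540 = 99.00
  d_U = (-0.10)·520 + (+0.00)·360 + (+0.60)·200 + (-0.05)·540 = 41.00
  d_A = (-0.20)·520 + (-0.40)·360 + (-0.15)·200 + (+0.70)·540 = 100.00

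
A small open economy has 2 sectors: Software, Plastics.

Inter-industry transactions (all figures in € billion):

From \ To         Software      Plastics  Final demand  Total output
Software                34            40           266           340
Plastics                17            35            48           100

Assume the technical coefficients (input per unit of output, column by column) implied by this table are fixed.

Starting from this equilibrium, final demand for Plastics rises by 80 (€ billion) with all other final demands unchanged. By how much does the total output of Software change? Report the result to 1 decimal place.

Δx_1 = 56.6

Technical coefficients a_ij = z_ij / X_j:
  a_11 = 34/340 = 0.10, a_21 = 17/340 = 0.05
  a_12 = 40/100 = 0.40, a_22 = 35/100 = 0.35
I − A =
  [   0.90    -0.40]
  [  -0.05     0.65]
det(I−A) = (0.90)(0.65) − (-0.40)(-0.05) = 0.5650
adj(I−A) = [[0.65, 0.40], [0.05, 0.90]]
(I − A)⁻¹ = adj(I−A) / det(I−A) ≈
  [   1.1504     0.7080]
  [   0.0885     1.5929]
Δx = (I − A)⁻¹ Δd with Δd having +80 in the Plastics component and 0 elsewhere.
So Δx_1 = L_12 · (+80), where L_12 = adj(I−A)_12 / det(I−A) = 0.40 / 0.5650.
Δx_1 = 0.40 × (+80) / 0.5650 = 32.00 / 0.5650 ≈ 56.6.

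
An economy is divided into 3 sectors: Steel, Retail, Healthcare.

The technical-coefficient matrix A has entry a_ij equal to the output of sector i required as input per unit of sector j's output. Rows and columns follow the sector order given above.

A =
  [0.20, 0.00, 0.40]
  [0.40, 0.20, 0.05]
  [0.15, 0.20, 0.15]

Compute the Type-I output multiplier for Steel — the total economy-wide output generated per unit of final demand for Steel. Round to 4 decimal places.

I − A =
  [   0.80     0.00    -0.40]
  [  -0.40     0.80    -0.05]
  [  -0.15    -0.20     0.85]
Cofactors of I−A, C_ij = (−1)^(i+j)·(minor ij) (rows/columns in the sector order above):
  C_11 = (0.80)(0.85) − (-0.05)(-0.20) = 0.6700
  C_12 = −[(-0.40)(0.85) − (-0.05)(-0.15)] = 0.3475
  C_13 = (-0.40)(-0.20) − (0.80)(-0.15) = 0.2000
  C_21 = −[(0.00)(0.85) − (-0.40)(-0.20)] = 0.0800
  C_22 = (0.80)(0.85) − (-0.40)(-0.15) = 0.6200
  C_23 = −[(0.80)(-0.20) − (0.00)(-0.15)] = 0.1600
  C_31 = (0.00)(-0.05) − (-0.40)(0.80) = 0.3200
  C_32 = −[(0.80)(-0.05) − (-0.40)(-0.40)] = 0.2000
  C_33 = (0.80)(0.80) − (0.00)(-0.40) = 0.6400
det(I−A) = Σ_j (I−A)_1j·C_1j = (0.80)(0.6700) + (0.00)(0.3475) + (-0.40)(0.2000) = 0.4560
adj(I−A) = Cᵀ =
  [ 0.6700   0.0800   0.3200]
  [ 0.3475   0.6200   0.2000]
  [ 0.2000   0.1600   0.6400]
(I − A)⁻¹ = adj(I−A) / det(I−A) ≈
  [   1.46930     0.17544     0.70175]
  [   0.76206     1.35965     0.43860]
  [   0.43860     0.35088     1.40351]
The output multiplier for sector j is the column-j sum of the Leontief inverse (I − A)⁻¹ = adj(I−A) / det(I−A).
Column 1 of adj(I−A): (0.6700, 0.3475, 0.2000); det(I−A) = 0.4560.
m_1 = (0.6700 + 0.3475 + 0.2000) / 0.4560 = 1.2175 / 0.4560 ≈ 2.6700.

m_1 = 2.6700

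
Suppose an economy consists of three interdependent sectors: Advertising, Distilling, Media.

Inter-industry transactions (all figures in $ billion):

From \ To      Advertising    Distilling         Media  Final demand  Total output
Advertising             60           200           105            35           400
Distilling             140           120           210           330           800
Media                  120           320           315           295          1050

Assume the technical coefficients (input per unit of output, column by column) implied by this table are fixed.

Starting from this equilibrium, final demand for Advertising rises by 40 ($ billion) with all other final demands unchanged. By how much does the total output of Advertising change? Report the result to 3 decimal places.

Δx_1 = 63.975

Technical coefficients a_ij = z_ij / X_j:
  a_11 = 60/400 = 0.15, a_21 = 140/400 = 0.35, a_31 = 120/400 = 0.30
  a_12 = 200/800 = 0.25, a_22 = 120/800 = 0.15, a_32 = 320/800 = 0.40
  a_13 = 105/1050 = 0.10, a_23 = 210/1050 = 0.20, a_33 = 315/1050 = 0.30
I − A =
  [   0.85    -0.25    -0.10]
  [  -0.35     0.85    -0.20]
  [  -0.30    -0.40     0.70]
Cofactors of I−A, C_ij = (−1)^(i+j)·(minor ij) (rows/columns in the sector order above):
  C_11 = (0.85)(0.70) − (-0.20)(-0.40) = 0.5150
  C_12 = −[(-0.35)(0.70) − (-0.20)(-0.30)] = 0.3050
  C_13 = (-0.35)(-0.40) − (0.85)(-0.30) = 0.3950
  C_21 = −[(-0.25)(0.70) − (-0.10)(-0.40)] = 0.2150
  C_22 = (0.85)(0.70) − (-0.10)(-0.30) = 0.5650
  C_23 = −[(0.85)(-0.40) − (-0.25)(-0.30)] = 0.4150
  C_31 = (-0.25)(-0.20) − (-0.10)(0.85) = 0.1350
  C_32 = −[(0.85)(-0.20) − (-0.10)(-0.35)] = 0.2050
  C_33 = (0.85)(0.85) − (-0.25)(-0.35) = 0.6350
det(I−A) = Σ_j (I−A)_1j·C_1j = (0.85)(0.5150) + (-0.25)(0.3050) + (-0.10)(0.3950) = 0.3220
adj(I−A) = Cᵀ =
  [ 0.5150   0.2150   0.1350]
  [ 0.3050   0.5650   0.2050]
  [ 0.3950   0.4150   0.6350]
(I − A)⁻¹ = adj(I−A) / det(I−A) ≈
  [   1.5994     0.6677     0.4193]
  [   0.9472     1.7547     0.6366]
  [   1.2267     1.2888     1.9720]
Δx = (I − A)⁻¹ Δd with Δd having +40 in the Advertising component and 0 elsewhere.
So Δx_1 = L_11 · (+40), where L_11 = adj(I−A)_11 / det(I−A) = 0.5150 / 0.3220.
Δx_1 = 0.5150 × (+40) / 0.3220 = 20.60 / 0.3220 ≈ 63.975.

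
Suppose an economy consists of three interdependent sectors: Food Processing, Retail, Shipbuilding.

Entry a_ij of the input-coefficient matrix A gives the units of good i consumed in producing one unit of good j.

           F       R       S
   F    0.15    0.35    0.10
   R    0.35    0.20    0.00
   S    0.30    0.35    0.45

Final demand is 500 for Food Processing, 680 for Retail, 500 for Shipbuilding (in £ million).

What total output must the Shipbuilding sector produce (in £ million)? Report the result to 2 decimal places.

I − A =
  [   0.85    -0.35    -0.10]
  [  -0.35     0.80     0.00]
  [  -0.30    -0.35     0.55]
Cofactors of I−A, C_ij = (−1)^(i+j)·(minor ij) (rows/columns in the sector order above):
  C_11 = (0.80)(0.55) − (0.00)(-0.35) = 0.4400
  C_12 = −[(-0.35)(0.55) − (0.00)(-0.30)] = 0.1925
  C_13 = (-0.35)(-0.35) − (0.80)(-0.30) = 0.3625
  C_21 = −[(-0.35)(0.55) − (-0.10)(-0.35)] = 0.2275
  C_22 = (0.85)(0.55) − (-0.10)(-0.30) = 0.4375
  C_23 = −[(0.85)(-0.35) − (-0.35)(-0.30)] = 0.4025
  C_31 = (-0.35)(0.00) − (-0.10)(0.80) = 0.0800
  C_32 = −[(0.85)(0.00) − (-0.10)(-0.35)] = 0.0350
  C_33 = (0.85)(0.80) − (-0.35)(-0.35) = 0.5575
det(I−A) = Σ_j (I−A)_1j·C_1j = (0.85)(0.4400) + (-0.35)(0.1925) + (-0.10)(0.3625) = 0.270375
adj(I−A) = Cᵀ =
  [ 0.4400   0.2275   0.0800]
  [ 0.1925   0.4375   0.0350]
  [ 0.3625   0.4025   0.5575]
(I − A)⁻¹ = adj(I−A) / det(I−A) ≈
  [   1.6274     0.8414     0.2959]
  [   0.7120     1.6181     0.1294]
  [   1.3407     1.4887     2.0620]
x = (I − A)⁻¹ d = adj(I−A)·d / det(I−A), with det(I−A) = 0.270375:
  x_F = (0.4400·500 + 0.2275·680 + 0.0800·500) / 0.270375 = 414.70 / 0.270375 ≈ 1533.80
  x_R = (0.1925·500 + 0.4375·680 + 0.0350·500) / 0.270375 = 411.25 / 0.270375 ≈ 1521.04
  x_S = (0.3625·500 + 0.4025·680 + 0.5575·500) / 0.270375 = 733.70 / 0.270375 ≈ 2713.64

x_S = 2713.64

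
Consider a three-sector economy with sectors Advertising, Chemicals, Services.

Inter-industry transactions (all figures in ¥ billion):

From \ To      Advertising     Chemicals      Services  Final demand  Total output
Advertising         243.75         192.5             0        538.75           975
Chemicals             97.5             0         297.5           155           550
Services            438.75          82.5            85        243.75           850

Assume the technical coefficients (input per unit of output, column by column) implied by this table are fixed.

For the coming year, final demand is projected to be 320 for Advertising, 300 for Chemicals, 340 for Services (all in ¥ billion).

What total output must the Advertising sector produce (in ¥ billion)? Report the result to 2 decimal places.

x_1 = 741.99

Technical coefficients a_ij = z_ij / X_j:
  a_11 = 243.75/975 = 0.25, a_21 = 97.5/975 = 0.10, a_31 = 438.75/975 = 0.45
  a_12 = 192.5/550 = 0.35, a_22 = 0/550 = 0.00, a_32 = 82.5/550 = 0.15
  a_13 = 0/850 = 0.00, a_23 = 297.5/850 = 0.35, a_33 = 85/850 = 0.10
I − A =
  [   0.75    -0.35     0.00]
  [  -0.10     1.00    -0.35]
  [  -0.45    -0.15     0.90]
Cofactors of I−A, C_ij = (−1)^(i+j)·(minor ij) (rows/columns in the sector order above):
  C_11 = (1.00)(0.90) − (-0.35)(-0.15) = 0.8475
  C_12 = −[(-0.10)(0.90) − (-0.35)(-0.45)] = 0.2475
  C_13 = (-0.10)(-0.15) − (1.00)(-0.45) = 0.4650
  C_21 = −[(-0.35)(0.90) − (0.00)(-0.15)] = 0.3150
  C_22 = (0.75)(0.90) − (0.00)(-0.45) = 0.6750
  C_23 = −[(0.75)(-0.15) − (-0.35)(-0.45)] = 0.2700
  C_31 = (-0.35)(-0.35) − (0.00)(1.00) = 0.1225
  C_32 = −[(0.75)(-0.35) − (0.00)(-0.10)] = 0.2625
  C_33 = (0.75)(1.00) − (-0.35)(-0.10) = 0.7150
det(I−A) = Σ_j (I−A)_1j·C_1j = (0.75)(0.8475) + (-0.35)(0.2475) + (0.00)(0.4650) = 0.5490
adj(I−A) = Cᵀ =
  [ 0.8475   0.3150   0.1225]
  [ 0.2475   0.6750   0.2625]
  [ 0.4650   0.2700   0.7150]
(I − A)⁻¹ = adj(I−A) / det(I−A) ≈
  [   1.5437     0.5738     0.2231]
  [   0.4508     1.2295     0.4781]
  [   0.8470     0.4918     1.3024]
x = (I − A)⁻¹ d = adj(I−A)·d / det(I−A), with det(I−A) = 0.5490:
  x_1 = (0.8475·320 + 0.3150·300 + 0.1225·340) / 0.5490 = 407.35 / 0.5490 ≈ 741.99
  x_2 = (0.2475·320 + 0.6750·300 + 0.2625·340) / 0.5490 = 370.95 / 0.5490 ≈ 675.68
  x_3 = (0.4650·320 + 0.2700·300 + 0.7150·340) / 0.5490 = 472.90 / 0.5490 ≈ 861.38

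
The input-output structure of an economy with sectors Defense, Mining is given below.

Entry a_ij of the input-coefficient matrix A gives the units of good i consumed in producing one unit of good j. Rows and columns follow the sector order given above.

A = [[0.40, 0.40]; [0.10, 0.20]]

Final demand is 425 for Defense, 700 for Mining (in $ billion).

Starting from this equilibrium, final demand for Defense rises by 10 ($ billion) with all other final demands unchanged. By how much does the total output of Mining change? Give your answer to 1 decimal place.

I − A =
  [   0.60    -0.40]
  [  -0.10     0.80]
det(I−A) = (0.60)(0.80) − (-0.40)(-0.10) = 0.4400
adj(I−A) = [[0.80, 0.40], [0.10, 0.60]]
(I − A)⁻¹ = adj(I−A) / det(I−A) ≈
  [   1.8182     0.9091]
  [   0.2273     1.3636]
Δx = (I − A)⁻¹ Δd with Δd having +10 in the Defense component and 0 elsewhere.
So Δx_2 = L_21 · (+10), where L_21 = adj(I−A)_21 / det(I−A) = 0.10 / 0.4400.
Δx_2 = 0.10 × (+10) / 0.4400 = 1.00 / 0.4400 ≈ 2.3.

Δx_2 = 2.3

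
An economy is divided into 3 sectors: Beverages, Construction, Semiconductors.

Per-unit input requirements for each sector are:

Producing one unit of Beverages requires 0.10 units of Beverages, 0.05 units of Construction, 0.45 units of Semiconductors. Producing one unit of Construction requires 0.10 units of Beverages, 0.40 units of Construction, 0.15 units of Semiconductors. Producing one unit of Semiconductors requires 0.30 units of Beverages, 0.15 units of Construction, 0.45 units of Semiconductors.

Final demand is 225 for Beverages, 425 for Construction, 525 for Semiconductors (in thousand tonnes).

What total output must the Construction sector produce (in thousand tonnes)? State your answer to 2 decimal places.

x_2 = 1375.68

I − A =
  [   0.90    -0.10    -0.30]
  [  -0.05     0.60    -0.15]
  [  -0.45    -0.15     0.55]
Cofactors of I−A, C_ij = (−1)^(i+j)·(minor ij) (rows/columns in the sector order above):
  C_11 = (0.60)(0.55) − (-0.15)(-0.15) = 0.3075
  C_12 = −[(-0.05)(0.55) − (-0.15)(-0.45)] = 0.0950
  C_13 = (-0.05)(-0.15) − (0.60)(-0.45) = 0.2775
  C_21 = −[(-0.10)(0.55) − (-0.30)(-0.15)] = 0.1000
  C_22 = (0.90)(0.55) − (-0.30)(-0.45) = 0.3600
  C_23 = −[(0.90)(-0.15) − (-0.10)(-0.45)] = 0.1800
  C_31 = (-0.10)(-0.15) − (-0.30)(0.60) = 0.1950
  C_32 = −[(0.90)(-0.15) − (-0.30)(-0.05)] = 0.1500
  C_33 = (0.90)(0.60) − (-0.10)(-0.05) = 0.5350
det(I−A) = Σ_j (I−A)_1j·C_1j = (0.90)(0.3075) + (-0.10)(0.0950) + (-0.30)(0.2775) = 0.1840
adj(I−A) = Cᵀ =
  [ 0.3075   0.1000   0.1950]
  [ 0.0950   0.3600   0.1500]
  [ 0.2775   0.1800   0.5350]
(I − A)⁻¹ = adj(I−A) / det(I−A) ≈
  [   1.6712     0.5435     1.0598]
  [   0.5163     1.9565     0.8152]
  [   1.5082     0.9783     2.9076]
x = (I − A)⁻¹ d = adj(I−A)·d / det(I−A), with det(I−A) = 0.1840:
  x_1 = (0.3075·225 + 0.1000·425 + 0.1950·525) / 0.1840 = 214.0625 / 0.1840 ≈ 1163.38
  x_2 = (0.0950·225 + 0.3600·425 + 0.1500·525) / 0.1840 = 253.125 / 0.1840 ≈ 1375.68
  x_3 = (0.2775·225 + 0.1800·425 + 0.5350·525) / 0.1840 = 419.8125 / 0.1840 ≈ 2281.59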